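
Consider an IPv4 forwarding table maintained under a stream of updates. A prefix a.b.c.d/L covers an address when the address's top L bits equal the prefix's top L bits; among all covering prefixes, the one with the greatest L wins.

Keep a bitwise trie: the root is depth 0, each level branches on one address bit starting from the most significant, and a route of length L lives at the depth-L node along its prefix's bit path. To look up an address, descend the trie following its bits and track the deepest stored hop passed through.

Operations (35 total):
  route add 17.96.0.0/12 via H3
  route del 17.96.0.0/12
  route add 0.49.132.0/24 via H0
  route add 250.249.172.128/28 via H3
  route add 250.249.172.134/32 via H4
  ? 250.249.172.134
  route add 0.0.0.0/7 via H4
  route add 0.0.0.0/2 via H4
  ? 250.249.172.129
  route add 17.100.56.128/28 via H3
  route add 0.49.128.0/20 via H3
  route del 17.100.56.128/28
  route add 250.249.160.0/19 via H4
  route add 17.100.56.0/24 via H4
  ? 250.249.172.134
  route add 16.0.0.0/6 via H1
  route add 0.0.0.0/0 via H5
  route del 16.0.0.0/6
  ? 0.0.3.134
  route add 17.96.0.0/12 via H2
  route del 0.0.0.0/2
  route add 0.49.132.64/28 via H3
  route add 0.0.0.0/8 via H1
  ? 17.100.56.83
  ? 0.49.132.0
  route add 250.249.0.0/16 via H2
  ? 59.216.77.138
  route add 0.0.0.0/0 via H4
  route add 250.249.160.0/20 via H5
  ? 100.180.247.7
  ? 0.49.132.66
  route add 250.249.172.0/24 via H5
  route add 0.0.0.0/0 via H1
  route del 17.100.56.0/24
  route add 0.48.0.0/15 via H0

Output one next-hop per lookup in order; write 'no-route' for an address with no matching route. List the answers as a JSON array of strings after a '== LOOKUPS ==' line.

Trace:
  + 17.96.0.0/12 (H3) depth=12
  - 17.96.0.0/12 clear@12
  + 0.49.132.0/24 (H0) depth=24
  + 250.249.172.128/28 (H3) depth=28
  + 250.249.172.134/32 (H4) depth=32
  Q 250.249.172.134: descend 11111010111110011010110010000110 ; hops seen [H3,H4] ; pick H4
  + 0.0.0.0/7 (H4) depth=7
  + 0.0.0.0/2 (H4) depth=2
  Q 250.249.172.129: descend 11111010111110011010110010000 ; hops seen [H3] ; pick H3
  + 17.100.56.128/28 (H3) depth=28
  + 0.49.128.0/20 (H3) depth=20
  - 17.100.56.128/28 clear@28
  + 250.249.160.0/19 (H4) depth=19
  + 17.100.56.0/24 (H4) depth=24
  Q 250.249.172.134: descend 11111010111110011010110010000110 ; hops seen [H4,H3,H4] ; pick H4
  + 16.0.0.0/6 (H1) depth=6
  + 0.0.0.0/0 (H5) depth=0
  - 16.0.0.0/6 clear@6
  Q 0.0.3.134: descend 0000000000 ; hops seen [H5,H4,H4] ; pick H4
  + 17.96.0.0/12 (H2) depth=12
  - 0.0.0.0/2 clear@2
  + 0.49.132.64/28 (H3) depth=28
  + 0.0.0.0/8 (H1) depth=8
  Q 17.100.56.83: descend 000100010110010000111000 ; hops seen [H5,H2,H4] ; pick H4
  Q 0.49.132.0: descend 0000000000110001100001000 ; hops seen [H5,H4,H1,H3,H0] ; pick H0
  + 250.249.0.0/16 (H2) depth=16
  Q 59.216.77.138: descend 00 ; hops seen [H5] ; pick H5
  + 0.0.0.0/0 (H4) depth=0
  + 250.249.160.0/20 (H5) depth=20
  Q 100.180.247.7: descend 0 ; hops seen [H4] ; pick H4
  Q 0.49.132.66: descend 0000000000110001100001000100 ; hops seen [H4,H4,H1,H3,H0,H3] ; pick H3
  + 250.249.172.0/24 (H5) depth=24
  + 0.0.0.0/0 (H1) depth=0
  - 17.100.56.0/24 clear@24
  + 0.48.0.0/15 (H0) depth=15

== LOOKUPS ==
["H4","H3","H4","H4","H4","H0","H5","H4","H3"]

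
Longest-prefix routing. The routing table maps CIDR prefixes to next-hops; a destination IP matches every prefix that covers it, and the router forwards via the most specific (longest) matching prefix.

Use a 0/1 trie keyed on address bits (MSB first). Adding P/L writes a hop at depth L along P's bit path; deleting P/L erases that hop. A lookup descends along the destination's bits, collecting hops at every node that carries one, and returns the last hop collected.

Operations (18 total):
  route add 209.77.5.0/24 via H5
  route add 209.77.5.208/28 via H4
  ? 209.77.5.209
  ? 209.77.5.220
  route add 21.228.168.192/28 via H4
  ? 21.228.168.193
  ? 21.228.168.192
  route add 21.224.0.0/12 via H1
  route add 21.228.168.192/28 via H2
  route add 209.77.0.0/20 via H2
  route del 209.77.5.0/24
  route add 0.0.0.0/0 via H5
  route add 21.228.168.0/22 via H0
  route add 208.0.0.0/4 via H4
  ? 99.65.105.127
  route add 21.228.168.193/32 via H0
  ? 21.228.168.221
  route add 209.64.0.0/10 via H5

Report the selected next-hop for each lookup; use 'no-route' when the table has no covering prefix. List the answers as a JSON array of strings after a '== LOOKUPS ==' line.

Trace:
  add 209.77.5.0/24 -> H5 at depth 24
  add 209.77.5.208/28 -> H4 at depth 28
  Q 209.77.5.209: descend 1101000101001101000001011101 ; hops seen [H5,H4] ; pick H4
  Q 209.77.5.220: descend 1101000101001101000001011101 ; hops seen [H5,H4] ; pick H4
  add 21.228.168.192/28 -> H4 at depth 28
  Q 21.228.168.193: descend 0001010111100100101010001100 ; hops seen [H4] ; pick H4
  Q 21.228.168.192: descend 0001010111100100101010001100 ; hops seen [H4] ; pick H4
  add 21.224.0.0/12 -> H1 at depth 12
  add 21.228.168.192/28 -> H2 at depth 28
  add 209.77.0.0/20 -> H2 at depth 20
  - 209.77.5.0/24 clear@24
  add 0.0.0.0/0 -> H5 at depth 0
  add 21.228.168.0/22 -> H0 at depth 22
  add 208.0.0.0/4 -> H4 at depth 4
  Q 99.65.105.127: descend 0 ; hops seen [H5] ; pick H5
  add 21.228.168.193/32 -> H0 at depth 32
  Q 21.228.168.221: descend 000101011110010010101000110 ; hops seen [H5,H1,H0] ; pick H0
  add 209.64.0.0/10 -> H5 at depth 10

== LOOKUPS ==
["H4","H4","H4","H4","H5","H0"]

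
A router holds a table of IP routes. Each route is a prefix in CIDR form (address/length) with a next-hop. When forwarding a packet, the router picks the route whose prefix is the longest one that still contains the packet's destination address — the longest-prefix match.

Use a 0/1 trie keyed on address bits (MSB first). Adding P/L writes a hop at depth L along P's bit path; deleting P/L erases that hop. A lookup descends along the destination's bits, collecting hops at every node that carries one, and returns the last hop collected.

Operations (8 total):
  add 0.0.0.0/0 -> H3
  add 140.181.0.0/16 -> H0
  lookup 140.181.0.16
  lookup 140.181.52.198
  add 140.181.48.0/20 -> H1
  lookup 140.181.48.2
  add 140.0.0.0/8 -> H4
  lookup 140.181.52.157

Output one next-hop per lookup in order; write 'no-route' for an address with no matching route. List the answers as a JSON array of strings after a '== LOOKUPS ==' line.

Trace:
  add 0.0.0.0/0 -> H3 at depth 0
  add 140.181.0.0/16 -> H0 at depth 16
  lookup 140.181.0.16: bits 1000110010110101 walk d0:H3→d1:-→d2:-→d3:-→d4:-→d5:-→d6:-→d7:-→d8:-→d9:-→d10:-→d11:-→d12:-→d13:-→d14:-→d15:-→d16:H0 -> H0
  lookup 140.181.52.198: bits 1000110010110101 walk d0:H3→d1:-→d2:-→d3:-→d4:-→d5:-→d6:-→d7:-→d8:-→d9:-→d10:-→d11:-→d12:-→d13:-→d14:-→d15:-→d16:H0 -> H0
  add 140.181.48.0/20 -> H1 at depth 20
  lookup 140.181.48.2: bits 10001100101101010011 walk d0:H3→d1:-→d2:-→d3:-→d4:-→d5:-→d6:-→d7:-→d8:-→d9:-→d10:-→d11:-→d12:-→d13:-→d14:-→d15:-→d16:H0→d17:-→d18:-→d19:-→d20:H1 -> H1
  add 140.0.0.0/8 -> H4 at depth 8
  lookup 140.181.52.157: bits 10001100101101010011 walk d0:H3→d1:-→d2:-→d3:-→d4:-→d5:-→d6:-→d7:-→d8:H4→d9:-→d10:-→d11:-→d12:-→d13:-→d14:-→d15:-→d16:H0→d17:-→d18:-→d19:-→d20:H1 -> H1

== LOOKUPS ==
["H0","H0","H1","H1"]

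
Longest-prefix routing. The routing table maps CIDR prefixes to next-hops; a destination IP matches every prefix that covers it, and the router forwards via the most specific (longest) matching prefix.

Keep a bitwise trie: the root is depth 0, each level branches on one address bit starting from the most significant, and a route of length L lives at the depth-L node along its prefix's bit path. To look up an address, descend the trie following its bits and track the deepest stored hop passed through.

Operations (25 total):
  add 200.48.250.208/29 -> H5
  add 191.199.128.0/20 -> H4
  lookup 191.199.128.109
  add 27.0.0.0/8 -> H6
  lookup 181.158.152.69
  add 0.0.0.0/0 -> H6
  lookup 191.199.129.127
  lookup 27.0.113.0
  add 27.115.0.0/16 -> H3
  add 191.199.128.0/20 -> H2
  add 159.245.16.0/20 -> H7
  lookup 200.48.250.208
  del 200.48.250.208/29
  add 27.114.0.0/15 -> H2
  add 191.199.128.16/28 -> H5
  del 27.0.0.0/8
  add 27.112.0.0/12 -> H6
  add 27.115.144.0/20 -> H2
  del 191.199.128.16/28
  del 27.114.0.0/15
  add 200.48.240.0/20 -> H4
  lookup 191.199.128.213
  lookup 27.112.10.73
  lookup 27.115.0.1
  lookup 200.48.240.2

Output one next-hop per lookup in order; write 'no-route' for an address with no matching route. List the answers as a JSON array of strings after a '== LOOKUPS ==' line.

Process each operation:
  add 200.48.250.208/29 -> H5 at depth 29
  add 191.199.128.0/20 -> H4 at depth 20
  ? 191.199.128.109  path d0:-→d1:-→d2:-→d3:-→d4:-→d5:-→d6:-→d7:-→d8:-→d9:-→d10:-→d11:-→d12:-→d13:-→d14:-→d15:-→d16:-→d17:-→d18:-→d19:-→d20:H4  best=H4
  add 27.0.0.0/8 -> H6 at depth 8
  ? 181.158.152.69  path d0:-→d1:-→d2:-→d3:-→d4:-  best=no-route
  add 0.0.0.0/0 -> H6 at depth 0
  ? 191.199.129.127  path d0:H6→d1:-→d2:-→d3:-→d4:-→d5:-→d6:-→d7:-→d8:-→d9:-→d10:-→d11:-→d12:-→d13:-→d14:-→d15:-→d16:-→d17:-→d18:-→d19:-→d20:H4  best=H4
  ? 27.0.113.0  path d0:H6→d1:-→d2:-→d3:-→d4:-→d5:-→d6:-→d7:-→d8:H6  best=H6
  add 27.115.0.0/16 -> H3 at depth 16
  add 191.199.128.0/20 -> H2 at depth 20
  add 159.245.16.0/20 -> H7 at depth 20
  ? 200.48.250.208  path d0:H6→d1:-→d2:-→d3:-→d4:-→d5:-→d6:-→d7:-→d8:-→d9:-→d10:-→d11:-→d12:-→d13:-→d14:-→d15:-→d16:-→d17:-→d18:-→d19:-→d20:-→d21:-→d22:-→d23:-→d24:-→d25:-→d26:-→d27:-→d28:-→d29:H5  best=H5
  - 200.48.250.208/29 clear@29
  add 27.114.0.0/15 -> H2 at depth 15
  add 191.199.128.16/28 -> H5 at depth 28
  - 27.0.0.0/8 clear@8
  add 27.112.0.0/12 -> H6 at depth 12
  add 27.115.144.0/20 -> H2 at depth 20
  - 191.199.128.16/28 clear@28
  - 27.114.0.0/15 clear@15
  add 200.48.240.0/20 -> H4 at depth 20
  ? 191.199.128.213  path d0:H6→d1:-→d2:-→d3:-→d4:-→d5:-→d6:-→d7:-→d8:-→d9:-→d10:-→d11:-→d12:-→d13:-→d14:-→d15:-→d16:-→d17:-→d18:-→d19:-→d20:H2→d21:-→d22:-→d23:-→d24:-  best=H2
  ? 27.112.10.73  path d0:H6→d1:-→d2:-→d3:-→d4:-→d5:-→d6:-→d7:-→d8:-→d9:-→d10:-→d11:-→d12:H6→d13:-→d14:-  best=H6
  ? 27.115.0.1  path d0:H6→d1:-→d2:-→d3:-→d4:-→d5:-→d6:-→d7:-→d8:-→d9:-→d10:-→d11:-→d12:H6→d13:-→d14:-→d15:-→d16:H3  best=H3
  ? 200.48.240.2  path d0:H6→d1:-→d2:-→d3:-→d4:-→d5:-→d6:-→d7:-→d8:-→d9:-→d10:-→d11:-→d12:-→d13:-→d14:-→d15:-→d16:-→d17:-→d18:-→d19:-→d20:H4  best=H4

== LOOKUPS ==
["H4","no-route","H4","H6","H5","H2","H6","H3","H4"]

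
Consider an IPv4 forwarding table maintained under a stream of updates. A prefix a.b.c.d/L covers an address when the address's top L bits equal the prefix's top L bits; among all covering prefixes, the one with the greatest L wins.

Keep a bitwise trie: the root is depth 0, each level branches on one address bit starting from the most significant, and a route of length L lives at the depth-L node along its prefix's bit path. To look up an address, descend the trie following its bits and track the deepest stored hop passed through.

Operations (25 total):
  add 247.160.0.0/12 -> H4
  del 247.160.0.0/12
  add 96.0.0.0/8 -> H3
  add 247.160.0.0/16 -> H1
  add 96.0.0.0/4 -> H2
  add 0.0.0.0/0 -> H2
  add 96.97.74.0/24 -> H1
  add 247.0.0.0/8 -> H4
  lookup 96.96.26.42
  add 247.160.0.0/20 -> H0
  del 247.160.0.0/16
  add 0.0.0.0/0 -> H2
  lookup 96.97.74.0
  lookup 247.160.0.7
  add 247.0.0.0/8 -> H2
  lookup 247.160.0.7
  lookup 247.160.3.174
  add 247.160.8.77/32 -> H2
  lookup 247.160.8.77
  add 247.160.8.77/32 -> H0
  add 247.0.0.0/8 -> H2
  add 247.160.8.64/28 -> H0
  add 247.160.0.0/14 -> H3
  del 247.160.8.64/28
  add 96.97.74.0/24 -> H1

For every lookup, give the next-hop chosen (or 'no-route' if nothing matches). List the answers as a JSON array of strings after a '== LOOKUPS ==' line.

Process each operation:
  add 247.160.0.0/12 -> H4 at depth 12
  - 247.160.0.0/12 clear@12
  add 96.0.0.0/8 -> H3 at depth 8
  add 247.160.0.0/16 -> H1 at depth 16
  add 96.0.0.0/4 -> H2 at depth 4
  add 0.0.0.0/0 -> H2 at depth 0
  add 96.97.74.0/24 -> H1 at depth 24
  add 247.0.0.0/8 -> H4 at depth 8
  lookup 96.96.26.42: bits 011000000110000 walk d0:H2→d1:-→d2:-→d3:-→d4:H2→d5:-→d6:-→d7:-→d8:H3→d9:-→d10:-→d11:-→d12:-→d13:-→d14:-→d15:- -> H3
  add 247.160.0.0/20 -> H0 at depth 20
  - 247.160.0.0/16 clear@16
  add 0.0.0.0/0 -> H2 at depth 0
  lookup 96.97.74.0: bits 011000000110000101001010 walk d0:H2→d1:-→d2:-→d3:-→d4:H2→d5:-→d6:-→d7:-→d8:H3→d9:-→d10:-→d11:-→d12:-→d13:-→d14:-→d15:-→d16:-→d17:-→d18:-→d19:-→d20:-→d21:-→d22:-→d23:-→d24:H1 -> H1
  lookup 247.160.0.7: bits 11110111101000000000 walk d0:H2→d1:-→d2:-→d3:-→d4:-→d5:-→d6:-→d7:-→d8:H4→d9:-→d10:-→d11:-→d12:-→d13:-→d14:-→d15:-→d16:-→d17:-→d18:-→d19:-→d20:H0 -> H0
  add 247.0.0.0/8 -> H2 at depth 8
  lookup 247.160.0.7: bits 11110111101000000000 walk d0:H2→d1:-→d2:-→d3:-→d4:-→d5:-→d6:-→d7:-→d8:H2→d9:-→d10:-→d11:-→d12:-→d13:-→d14:-→d15:-→d16:-→d17:-→d18:-→d19:-→d20:H0 -> H0
  lookup 247.160.3.174: bits 11110111101000000000 walk d0:H2→d1:-→d2:-→d3:-→d4:-→d5:-→d6:-→d7:-→d8:H2→d9:-→d10:-→d11:-→d12:-→d13:-→d14:-→d15:-→d16:-→d17:-→d18:-→d19:-→d20:H0 -> H0
  add 247.160.8.77/32 -> H2 at depth 32
  lookup 247.160.8.77: bits 11110111101000000000100001001101 walk d0:H2→d1:-→d2:-→d3:-→d4:-→d5:-→d6:-→d7:-→d8:H2→d9:-→d10:-→d11:-→d12:-→d13:-→d14:-→d15:-→d16:-→d17:-→d18:-→d19:-→d20:H0→d21:-→d22:-→d23:-→d24:-→d25:-→d26:-→d27:-→d28:-→d29:-→d30:-→d31:-→d32:H2 -> H2
  add 247.160.8.77/32 -> H0 at depth 32
  add 247.0.0.0/8 -> H2 at depth 8
  add 247.160.8.64/28 -> H0 at depth 28
  add 247.160.0.0/14 -> H3 at depth 14
  - 247.160.8.64/28 clear@28
  add 96.97.74.0/24 -> H1 at depth 24

== LOOKUPS ==
["H3","H1","H0","H0","H0","H2"]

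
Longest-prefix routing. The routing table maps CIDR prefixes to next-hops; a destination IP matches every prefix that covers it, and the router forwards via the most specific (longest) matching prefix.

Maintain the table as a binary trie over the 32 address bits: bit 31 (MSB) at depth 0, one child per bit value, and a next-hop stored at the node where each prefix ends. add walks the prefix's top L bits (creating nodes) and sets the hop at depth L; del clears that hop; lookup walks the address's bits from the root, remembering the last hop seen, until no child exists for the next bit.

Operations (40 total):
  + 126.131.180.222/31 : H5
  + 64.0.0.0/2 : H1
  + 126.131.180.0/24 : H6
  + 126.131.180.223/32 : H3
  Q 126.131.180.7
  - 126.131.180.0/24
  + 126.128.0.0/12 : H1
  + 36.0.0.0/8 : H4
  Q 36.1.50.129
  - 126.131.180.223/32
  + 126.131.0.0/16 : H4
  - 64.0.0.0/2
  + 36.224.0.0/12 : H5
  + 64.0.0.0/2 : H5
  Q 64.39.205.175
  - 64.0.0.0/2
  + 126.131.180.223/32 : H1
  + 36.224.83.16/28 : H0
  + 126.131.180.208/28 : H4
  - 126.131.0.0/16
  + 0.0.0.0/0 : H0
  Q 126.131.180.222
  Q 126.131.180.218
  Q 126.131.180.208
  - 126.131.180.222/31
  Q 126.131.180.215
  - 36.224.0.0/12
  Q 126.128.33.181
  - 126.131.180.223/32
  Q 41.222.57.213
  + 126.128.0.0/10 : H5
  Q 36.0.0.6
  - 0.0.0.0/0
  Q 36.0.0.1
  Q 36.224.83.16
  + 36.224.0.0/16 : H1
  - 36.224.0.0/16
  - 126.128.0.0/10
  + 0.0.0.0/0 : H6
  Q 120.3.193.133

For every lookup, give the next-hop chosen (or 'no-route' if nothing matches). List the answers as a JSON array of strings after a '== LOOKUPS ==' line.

Trace:
  add 126.131.180.222/31 -> H5 at depth 31
  add 64.0.0.0/2 -> H1 at depth 2
  add 126.131.180.0/24 -> H6 at depth 24
  add 126.131.180.223/32 -> H3 at depth 32
  lookup 126.131.180.7: bits 011111101000001110110100 walk d0:-→d1:-→d2:H1→d3:-→d4:-→d5:-→d6:-→d7:-→d8:-→d9:-→d10:-→d11:-→d12:-→d13:-→d14:-→d15:-→d16:-→d17:-→d18:-→d19:-→d20:-→d21:-→d22:-→d23:-→d24:H6 -> H6
  del 126.131.180.0/24 (clear depth 24)
  add 126.128.0.0/12 -> H1 at depth 12
  add 36.0.0.0/8 -> H4 at depth 8
  lookup 36.1.50.129: bits 00100100 walk d0:-→d1:-→d2:-→d3:-→d4:-→d5:-→d6:-→d7:-→d8:H4 -> H4
  del 126.131.180.223/32 (clear depth 32)
  add 126.131.0.0/16 -> H4 at depth 16
  del 64.0.0.0/2 (clear depth 2)
  add 36.224.0.0/12 -> H5 at depth 12
  add 64.0.0.0/2 -> H5 at depth 2
  lookup 64.39.205.175: bits 01 walk d0:-→d1:-→d2:H5 -> H5
  del 64.0.0.0/2 (clear depth 2)
  add 126.131.180.223/32 -> H1 at depth 32
  add 36.224.83.16/28 -> H0 at depth 28
  add 126.131.180.208/28 -> H4 at depth 28
  del 126.131.0.0/16 (clear depth 16)
  add 0.0.0.0/0 -> H0 at depth 0
  lookup 126.131.180.222: bits 0111111010000011101101001101111 walk d0:H0→d1:-→d2:-→d3:-→d4:-→d5:-→d6:-→d7:-→d8:-→d9:-→d10:-→d11:-→d12:H1→d13:-→d14:-→d15:-→d16:-→d17:-→d18:-→d19:-→d20:-→d21:-→d22:-→d23:-→d24:-→d25:-→d26:-→d27:-→d28:H4→d29:-→d30:-→d31:H5 -> H5
  lookup 126.131.180.218: bits 01111110100000111011010011011 walk d0:H0→d1:-→d2:-→d3:-→d4:-→d5:-→d6:-→d7:-→d8:-→d9:-→d10:-→d11:-→d12:H1→d13:-→d14:-→d15:-→d16:-→d17:-→d18:-→d19:-→d20:-→d21:-→d22:-→d23:-→d24:-→d25:-→d26:-→d27:-→d28:H4→d29:- -> H4
  lookup 126.131.180.208: bits 0111111010000011101101001101 walk d0:H0→d1:-→d2:-→d3:-→d4:-→d5:-→d6:-→d7:-→d8:-→d9:-→d10:-→d11:-→d12:H1→d13:-→d14:-→d15:-→d16:-→d17:-→d18:-→d19:-→d20:-→d21:-→d22:-→d23:-→d24:-→d25:-→d26:-→d27:-→d28:H4 -> H4
  del 126.131.180.222/31 (clear depth 31)
  lookup 126.131.180.215: bits 0111111010000011101101001101 walk d0:H0→d1:-→d2:-→d3:-→d4:-→d5:-→d6:-→d7:-→d8:-→d9:-→d10:-→d11:-→d12:H1→d13:-→d14:-→d15:-→d16:-→d17:-→d18:-→d19:-→d20:-→d21:-→d22:-→d23:-→d24:-→d25:-→d26:-→d27:-→d28:H4 -> H4
  del 36.224.0.0/12 (clear depth 12)
  lookup 126.128.33.181: bits 01111110100000 walk d0:H0→d1:-→d2:-→d3:-→d4:-→d5:-→d6:-→d7:-→d8:-→d9:-→d10:-→d11:-→d12:H1→d13:-→d14:- -> H1
  del 126.131.180.223/32 (clear depth 32)
  lookup 41.222.57.213: bits 0010 walk d0:H0→d1:-→d2:-→d3:-→d4:- -> H0
  add 126.128.0.0/10 -> H5 at depth 10
  lookup 36.0.0.6: bits 00100100 walk d0:H0→d1:-→d2:-→d3:-→d4:-→d5:-→d6:-→d7:-→d8:H4 -> H4
  del 0.0.0.0/0 (clear depth 0)
  lookup 36.0.0.1: bits 00100100 walk d0:-→d1:-→d2:-→d3:-→d4:-→d5:-→d6:-→d7:-→d8:H4 -> H4
  lookup 36.224.83.16: bits 0010010011100000010100110001 walk d0:-→d1:-→d2:-→d3:-→d4:-→d5:-→d6:-→d7:-→d8:H4→d9:-→d10:-→d11:-→d12:-→d13:-→d14:-→d15:-→d16:-→d17:-→d18:-→d19:-→d20:-→d21:-→d22:-→d23:-→d24:-→d25:-→d26:-→d27:-→d28:H0 -> H0
  add 36.224.0.0/16 -> H1 at depth 16
  del 36.224.0.0/16 (clear depth 16)
  del 126.128.0.0/10 (clear depth 10)
  add 0.0.0.0/0 -> H6 at depth 0
  lookup 120.3.193.133: bits 01111 walk d0:H6→d1:-→d2:-→d3:-→d4:-→d5:- -> H6

== LOOKUPS ==
["H6","H4","H5","H5","H4","H4","H4","H1","H0","H4","H4","H0","H6"]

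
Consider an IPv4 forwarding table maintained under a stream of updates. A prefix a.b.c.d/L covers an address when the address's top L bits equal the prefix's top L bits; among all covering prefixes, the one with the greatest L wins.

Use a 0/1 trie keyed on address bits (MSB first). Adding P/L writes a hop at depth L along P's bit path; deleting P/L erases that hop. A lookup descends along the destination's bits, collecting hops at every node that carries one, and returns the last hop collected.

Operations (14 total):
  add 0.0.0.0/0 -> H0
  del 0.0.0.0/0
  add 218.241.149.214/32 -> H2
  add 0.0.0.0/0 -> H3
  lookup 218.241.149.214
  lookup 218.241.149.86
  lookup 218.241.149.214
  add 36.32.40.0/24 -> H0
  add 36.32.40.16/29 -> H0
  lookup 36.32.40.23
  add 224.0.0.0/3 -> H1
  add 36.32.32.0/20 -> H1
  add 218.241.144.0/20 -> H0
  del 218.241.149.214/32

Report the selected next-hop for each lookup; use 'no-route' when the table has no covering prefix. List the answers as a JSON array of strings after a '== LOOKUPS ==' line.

Apply in order:
  + 0.0.0.0/0 (H0) depth=0
  - 0.0.0.0/0 clear@0
  + 218.241.149.214/32 (H2) depth=32
  + 0.0.0.0/0 (H3) depth=0
  Q 218.241.149.214: descend 11011010111100011001010111010110 ; hops seen [H3,H2] ; pick H2
  Q 218.241.149.86: descend 110110101111000110010101 ; hops seen [H3] ; pick H3
  Q 218.241.149.214: descend 11011010111100011001010111010110 ; hops seen [H3,H2] ; pick H2
  + 36.32.40.0/24 (H0) depth=24
  + 36.32.40.16/29 (H0) depth=29
  Q 36.32.40.23: descend 00100100001000000010100000010 ; hops seen [H3,H0,H0] ; pick H0
  + 224.0.0.0/3 (H1) depth=3
  + 36.32.32.0/20 (H1) depth=20
  + 218.241.144.0/20 (H0) depth=20
  - 218.241.149.214/32 clear@32

== LOOKUPS ==
["H2","H3","H2","H0"]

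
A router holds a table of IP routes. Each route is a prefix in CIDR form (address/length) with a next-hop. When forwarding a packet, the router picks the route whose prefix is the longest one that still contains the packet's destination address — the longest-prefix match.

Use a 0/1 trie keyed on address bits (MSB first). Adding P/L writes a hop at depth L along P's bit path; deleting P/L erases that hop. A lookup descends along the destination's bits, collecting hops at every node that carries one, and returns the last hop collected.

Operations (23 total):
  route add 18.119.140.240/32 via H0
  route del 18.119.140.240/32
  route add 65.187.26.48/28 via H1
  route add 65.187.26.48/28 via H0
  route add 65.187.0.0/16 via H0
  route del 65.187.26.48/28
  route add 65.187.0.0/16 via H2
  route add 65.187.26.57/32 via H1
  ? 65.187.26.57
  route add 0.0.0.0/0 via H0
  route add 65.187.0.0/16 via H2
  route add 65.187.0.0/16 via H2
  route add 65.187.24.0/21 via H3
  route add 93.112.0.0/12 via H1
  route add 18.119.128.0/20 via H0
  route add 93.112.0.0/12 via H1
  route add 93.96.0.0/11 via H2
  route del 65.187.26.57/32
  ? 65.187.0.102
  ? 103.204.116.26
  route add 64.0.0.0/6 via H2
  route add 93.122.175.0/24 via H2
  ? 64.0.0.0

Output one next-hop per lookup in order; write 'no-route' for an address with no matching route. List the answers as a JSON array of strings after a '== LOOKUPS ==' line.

Process each operation:
  add 18.119.140.240/32 -> H0 at depth 32
  - 18.119.140.240/32 clear@32
  add 65.187.26.48/28 -> H1 at depth 28
  add 65.187.26.48/28 -> H0 at depth 28
  add 65.187.0.0/16 -> H0 at depth 16
  - 65.187.26.48/28 clear@28
  add 65.187.0.0/16 -> H2 at depth 16
  add 65.187.26.57/32 -> H1 at depth 32
  lookup 65.187.26.57: bits 01000001101110110001101000111001 walk d0:-→d1:-→d2:-→d3:-→d4:-→d5:-→d6:-→d7:-→d8:-→d9:-→d10:-→d11:-→d12:-→d13:-→d14:-→d15:-→d16:H2→d17:-→d18:-→d19:-→d20:-→d21:-→d22:-→d23:-→d24:-→d25:-→d26:-→d27:-→d28:-→d29:-→d30:-→d31:-→d32:H1 -> H1
  add 0.0.0.0/0 -> H0 at depth 0
  add 65.187.0.0/16 -> H2 at depth 16
  add 65.187.0.0/16 -> H2 at depth 16
  add 65.187.24.0/21 -> H3 at depth 21
  add 93.112.0.0/12 -> H1 at depth 12
  add 18.119.128.0/20 -> H0 at depth 20
  add 93.112.0.0/12 -> H1 at depth 12
  add 93.96.0.0/11 -> H2 at depth 11
  - 65.187.26.57/32 clear@32
  lookup 65.187.0.102: bits 0100000110111011000 walk d0:H0→d1:-→d2:-→d3:-→d4:-→d5:-→d6:-→d7:-→d8:-→d9:-→d10:-→d11:-→d12:-→d13:-→d14:-→d15:-→d16:H2→d17:-→d18:-→d19:- -> H2
  lookup 103.204.116.26: bits 01 walk d0:H0→d1:-→d2:- -> H0
  add 64.0.0.0/6 -> H2 at depth 6
  add 93.122.175.0/24 -> H2 at depth 24
  lookup 64.0.0.0: bits 0100000 walk d0:H0→d1:-→d2:-→d3:-→d4:-→d5:-→d6:H2→d7:- -> H2

== LOOKUPS ==
["H1","H2","H0","H2"]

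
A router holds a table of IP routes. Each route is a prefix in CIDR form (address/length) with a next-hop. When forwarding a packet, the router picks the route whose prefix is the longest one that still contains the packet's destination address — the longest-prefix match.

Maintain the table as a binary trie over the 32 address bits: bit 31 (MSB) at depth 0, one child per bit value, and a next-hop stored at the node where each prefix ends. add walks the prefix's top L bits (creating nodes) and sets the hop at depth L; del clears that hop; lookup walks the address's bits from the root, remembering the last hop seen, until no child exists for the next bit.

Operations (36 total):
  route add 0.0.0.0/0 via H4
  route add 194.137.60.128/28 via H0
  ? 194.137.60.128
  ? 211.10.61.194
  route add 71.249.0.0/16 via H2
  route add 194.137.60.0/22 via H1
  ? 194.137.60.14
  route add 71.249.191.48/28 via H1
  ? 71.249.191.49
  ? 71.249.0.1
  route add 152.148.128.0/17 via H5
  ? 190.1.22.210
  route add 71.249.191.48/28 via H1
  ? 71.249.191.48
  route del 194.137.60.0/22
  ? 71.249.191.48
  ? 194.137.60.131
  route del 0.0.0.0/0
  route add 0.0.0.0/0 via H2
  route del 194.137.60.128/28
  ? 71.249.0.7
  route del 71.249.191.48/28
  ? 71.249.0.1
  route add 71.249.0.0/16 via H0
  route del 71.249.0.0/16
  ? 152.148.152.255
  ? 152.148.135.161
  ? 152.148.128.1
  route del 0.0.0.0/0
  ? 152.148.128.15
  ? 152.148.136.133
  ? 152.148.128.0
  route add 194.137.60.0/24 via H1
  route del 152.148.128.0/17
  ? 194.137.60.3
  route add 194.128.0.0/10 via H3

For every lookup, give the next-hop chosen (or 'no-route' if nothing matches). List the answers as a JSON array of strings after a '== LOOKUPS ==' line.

Trace:
  add 0.0.0.0/0 -> H4 at depth 0
  add 194.137.60.128/28 -> H0 at depth 28
  ? 194.137.60.128  path d0:H4→d1:-→d2:-→d3:-→d4:-→d5:-→d6:-→d7:-→d8:-→d9:-→d10:-→d11:-→d12:-→d13:-→d14:-→d15:-→d16:-→d17:-→d18:-→d19:-→d20:-→d21:-→d22:-→d23:-→d24:-→d25:-→d26:-→d27:-→d28:H0  best=H0
  ? 211.10.61.194  path d0:H4→d1:-→d2:-→d3:-  best=H4
  add 71.249.0.0/16 -> H2 at depth 16
  add 194.137.60.0/22 -> H1 at depth 22
  ? 194.137.60.14  path d0:H4→d1:-→d2:-→d3:-→d4:-→d5:-→d6:-→d7:-→d8:-→d9:-→d10:-→d11:-→d12:-→d13:-→d14:-→d15:-→d16:-→d17:-→d18:-→d19:-→d20:-→d21:-→d22:H1→d23:-→d24:-  best=H1
  add 71.249.191.48/28 -> H1 at depth 28
  ? 71.249.191.49  path d0:H4→d1:-→d2:-→d3:-→d4:-→d5:-→d6:-→d7:-→d8:-→d9:-→d10:-→d11:-→d12:-→d13:-→d14:-→d15:-→d16:H2→d17:-→d18:-→d19:-→d20:-→d21:-→d22:-→d23:-→d24:-→d25:-→d26:-→d27:-→d28:H1  best=H1
  ? 71.249.0.1  path d0:H4→d1:-→d2:-→d3:-→d4:-→d5:-→d6:-→d7:-→d8:-→d9:-→d10:-→d11:-→d12:-→d13:-→d14:-→d15:-→d16:H2  best=H2
  add 152.148.128.0/17 -> H5 at depth 17
  ? 190.1.22.210  path d0:H4→d1:-→d2:-  best=H4
  add 71.249.191.48/28 -> H1 at depth 28
  ? 71.249.191.48  path d0:H4→d1:-→d2:-→d3:-→d4:-→d5:-→d6:-→d7:-→d8:-→d9:-→d10:-→d11:-→d12:-→d13:-→d14:-→d15:-→d16:H2→d17:-→d18:-→d19:-→d20:-→d21:-→d22:-→d23:-→d24:-→d25:-→d26:-→d27:-→d28:H1  best=H1
  del 194.137.60.0/22 (clear depth 22)
  ? 71.249.191.48  path d0:H4→d1:-→d2:-→d3:-→d4:-→d5:-→d6:-→d7:-→d8:-→d9:-→d10:-→d11:-→d12:-→d13:-→d14:-→d15:-→d16:H2→d17:-→d18:-→d19:-→d20:-→d21:-→d22:-→d23:-→d24:-→d25:-→d26:-→d27:-→d28:H1  best=H1
  ? 194.137.60.131  path d0:H4→d1:-→d2:-→d3:-→d4:-→d5:-→d6:-→d7:-→d8:-→d9:-→d10:-→d11:-→d12:-→d13:-→d14:-→d15:-→d16:-→d17:-→d18:-→d19:-→d20:-→d21:-→d22:-→d23:-→d24:-→d25:-→d26:-→d27:-→d28:H0  best=H0
  del 0.0.0.0/0 (clear depth 0)
  add 0.0.0.0/0 -> H2 at depth 0
  del 194.137.60.128/28 (clear depth 28)
  ? 71.249.0.7  path d0:H2→d1:-→d2:-→d3:-→d4:-→d5:-→d6:-→d7:-→d8:-→d9:-→d10:-→d11:-→d12:-→d13:-→d14:-→d15:-→d16:H2  best=H2
  del 71.249.191.48/28 (clear depth 28)
  ? 71.249.0.1  path d0:H2→d1:-→d2:-→d3:-→d4:-→d5:-→d6:-→d7:-→d8:-→d9:-→d10:-→d11:-→d12:-→d13:-→d14:-→d15:-→d16:H2  best=H2
  add 71.249.0.0/16 -> H0 at depth 16
  del 71.249.0.0/16 (clear depth 16)
  ? 152.148.152.255  path d0:H2→d1:-→d2:-→d3:-→d4:-→d5:-→d6:-→d7:-→d8:-→d9:-→d10:-→d11:-→d12:-→d13:-→d14:-→d15:-→d16:-→d17:H5  best=H5
  ? 152.148.135.161  path d0:H2→d1:-→d2:-→d3:-→d4:-→d5:-→d6:-→d7:-→d8:-→d9:-→d10:-→d11:-→d12:-→d13:-→d14:-→d15:-→d16:-→d17:H5  best=H5
  ? 152.148.128.1  path d0:H2→d1:-→d2:-→d3:-→d4:-→d5:-→d6:-→d7:-→d8:-→d9:-→d10:-→d11:-→d12:-→d13:-→d14:-→d15:-→d16:-→d17:H5  best=H5
  del 0.0.0.0/0 (clear depth 0)
  ? 152.148.128.15  path d0:-→d1:-→d2:-→d3:-→d4:-→d5:-→d6:-→d7:-→d8:-→d9:-→d10:-→d11:-→d12:-→d13:-→d14:-→d15:-→d16:-→d17:H5  best=H5
  ? 152.148.136.133  path d0:-→d1:-→d2:-→d3:-→d4:-→d5:-→d6:-→d7:-→d8:-→d9:-→d10:-→d11:-→d12:-→d13:-→d14:-→d15:-→d16:-→d17:H5  best=H5
  ? 152.148.128.0  path d0:-→d1:-→d2:-→d3:-→d4:-→d5:-→d6:-→d7:-→d8:-→d9:-→d10:-→d11:-→d12:-→d13:-→d14:-→d15:-→d16:-→d17:H5  best=H5
  add 194.137.60.0/24 -> H1 at depth 24
  del 152.148.128.0/17 (clear depth 17)
  ? 194.137.60.3  path d0:-→d1:-→d2:-→d3:-→d4:-→d5:-→d6:-→d7:-→d8:-→d9:-→d10:-→d11:-→d12:-→d13:-→d14:-→d15:-→d16:-→d17:-→d18:-→d19:-→d20:-→d21:-→d22:-→d23:-→d24:H1  best=H1
  add 194.128.0.0/10 -> H3 at depth 10

== LOOKUPS ==
["H0","H4","H1","H1","H2","H4","H1","H1","H0","H2","H2","H5","H5","H5","H5","H5","H5","H1"]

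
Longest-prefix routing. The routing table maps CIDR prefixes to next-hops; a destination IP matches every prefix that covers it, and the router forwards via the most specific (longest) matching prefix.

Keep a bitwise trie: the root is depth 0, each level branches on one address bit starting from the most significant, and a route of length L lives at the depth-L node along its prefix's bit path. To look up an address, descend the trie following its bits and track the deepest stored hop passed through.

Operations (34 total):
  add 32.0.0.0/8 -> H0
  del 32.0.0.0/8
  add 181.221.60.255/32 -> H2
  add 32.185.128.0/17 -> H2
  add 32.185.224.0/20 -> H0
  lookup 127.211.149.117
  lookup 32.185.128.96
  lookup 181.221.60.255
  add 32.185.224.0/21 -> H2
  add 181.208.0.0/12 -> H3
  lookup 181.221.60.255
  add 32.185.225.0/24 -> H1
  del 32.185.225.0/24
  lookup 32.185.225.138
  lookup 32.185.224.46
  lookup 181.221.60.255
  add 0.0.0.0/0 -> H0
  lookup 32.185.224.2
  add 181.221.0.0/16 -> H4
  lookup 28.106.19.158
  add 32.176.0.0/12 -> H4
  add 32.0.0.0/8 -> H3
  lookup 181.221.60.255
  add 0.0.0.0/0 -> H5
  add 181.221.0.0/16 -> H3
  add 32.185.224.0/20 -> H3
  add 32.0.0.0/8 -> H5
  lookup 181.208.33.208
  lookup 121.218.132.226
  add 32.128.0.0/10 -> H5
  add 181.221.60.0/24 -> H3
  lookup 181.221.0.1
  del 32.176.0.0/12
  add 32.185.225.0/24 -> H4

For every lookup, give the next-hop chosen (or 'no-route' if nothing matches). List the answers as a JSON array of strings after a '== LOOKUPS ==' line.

Process each operation:
  add 32.0.0.0/8 -> H0 at depth 8
  - 32.0.0.0/8 clear@8
  add 181.221.60.255/32 -> H2 at depth 32
  add 32.185.128.0/17 -> H2 at depth 17
  add 32.185.224.0/20 -> H0 at depth 20
  Q 127.211.149.117: descend 0 ; hops seen [∅] ; pick no-route
  Q 32.185.128.96: descend 00100000101110011 ; hops seen [H2] ; pick H2
  Q 181.221.60.255: descend 10110101110111010011110011111111 ; hops seen [H2] ; pick H2
  add 32.185.224.0/21 -> H2 at depth 21
  add 181.208.0.0/12 -> H3 at depth 12
  Q 181.221.60.255: descend 10110101110111010011110011111111 ; hops seen [H3,H2] ; pick H2
  add 32.185.225.0/24 -> H1 at depth 24
  - 32.185.225.0/24 clear@24
  Q 32.185.225.138: descend 001000001011100111100001 ; hops seen [H2,H0,H2] ; pick H2
  Q 32.185.224.46: descend 00100000101110011110000 ; hops seen [H2,H0,H2] ; pick H2
  Q 181.221.60.255: descend 10110101110111010011110011111111 ; hops seen [H3,H2] ; pick H2
  add 0.0.0.0/0 -> H0 at depth 0
  Q 32.185.224.2: descend 00100000101110011110000 ; hops seen [H0,H2,H0,H2] ; pick H2
  add 181.221.0.0/16 -> H4 at depth 16
  Q 28.106.19.158: descend 00 ; hops seen [H0] ; pick H0
  add 32.176.0.0/12 -> H4 at depth 12
  add 32.0.0.0/8 -> H3 at depth 8
  Q 181.221.60.255: descend 10110101110111010011110011111111 ; hops seen [H0,H3,H4,H2] ; pick H2
  add 0.0.0.0/0 -> H5 at depth 0
  add 181.221.0.0/16 -> H3 at depth 16
  add 32.185.224.0/20 -> H3 at depth 20
  add 32.0.0.0/8 -> H5 at depth 8
  Q 181.208.33.208: descend 101101011101 ; hops seen [H5,H3] ; pick H3
  Q 121.218.132.226: descend 0 ; hops seen [H5] ; pick H5
  add 32.128.0.0/10 -> H5 at depth 10
  add 181.221.60.0/24 -> H3 at depth 24
  Q 181.221.0.1: descend 101101011101110100 ; hops seen [H5,H3,H3] ; pick H3
  - 32.176.0.0/12 clear@12
  add 32.185.225.0/24 -> H4 at depth 24

== LOOKUPS ==
["no-route","H2","H2","H2","H2","H2","H2","H2","H0","H2","H3","H5","H3"]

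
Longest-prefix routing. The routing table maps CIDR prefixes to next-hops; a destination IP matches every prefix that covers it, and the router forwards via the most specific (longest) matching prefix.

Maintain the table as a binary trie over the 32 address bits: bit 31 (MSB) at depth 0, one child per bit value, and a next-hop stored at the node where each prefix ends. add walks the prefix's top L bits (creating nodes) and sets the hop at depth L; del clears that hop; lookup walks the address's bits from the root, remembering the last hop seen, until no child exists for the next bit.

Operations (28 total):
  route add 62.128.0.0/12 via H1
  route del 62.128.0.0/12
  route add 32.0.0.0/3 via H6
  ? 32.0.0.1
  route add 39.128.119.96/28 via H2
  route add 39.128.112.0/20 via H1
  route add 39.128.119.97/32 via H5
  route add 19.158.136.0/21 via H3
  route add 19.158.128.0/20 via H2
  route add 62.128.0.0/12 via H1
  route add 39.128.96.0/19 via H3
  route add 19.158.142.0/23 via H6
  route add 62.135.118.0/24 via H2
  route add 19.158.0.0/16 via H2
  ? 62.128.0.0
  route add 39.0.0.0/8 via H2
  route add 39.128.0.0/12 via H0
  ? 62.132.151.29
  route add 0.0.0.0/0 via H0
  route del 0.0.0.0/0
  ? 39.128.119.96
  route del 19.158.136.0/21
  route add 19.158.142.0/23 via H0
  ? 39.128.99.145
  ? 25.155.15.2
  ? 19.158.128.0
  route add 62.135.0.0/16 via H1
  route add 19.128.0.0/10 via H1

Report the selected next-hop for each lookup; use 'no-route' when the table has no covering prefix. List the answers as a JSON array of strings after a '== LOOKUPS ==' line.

Apply in order:
  + 62.128.0.0/12 (H1) depth=12
  del 62.128.0.0/12 (clear depth 12)
  + 32.0.0.0/3 (H6) depth=3
  Q 32.0.0.1: descend 001 ; hops seen [H6] ; pick H6
  + 39.128.119.96/28 (H2) depth=28
  + 39.128.112.0/20 (H1) depth=20
  + 39.128.119.97/32 (H5) depth=32
  + 19.158.136.0/21 (H3) depth=21
  + 19.158.128.0/20 (H2) depth=20
  + 62.128.0.0/12 (H1) depth=12
  + 39.128.96.0/19 (H3) depth=19
  + 19.158.142.0/23 (H6) depth=23
  + 62.135.118.0/24 (H2) depth=24
  + 19.158.0.0/16 (H2) depth=16
  Q 62.128.0.0: descend 0011111010000 ; hops seen [H6,H1] ; pick H1
  + 39.0.0.0/8 (H2) depth=8
  + 39.128.0.0/12 (H0) depth=12
  Q 62.132.151.29: descend 00111110100001 ; hops seen [H6,H1] ; pick H1
  + 0.0.0.0/0 (H0) depth=0
  del 0.0.0.0/0 (clear depth 0)
  Q 39.128.119.96: descend 0010011110000000011101110110000 ; hops seen [H6,H2,H0,H3,H1,H2] ; pick H2
  del 19.158.136.0/21 (clear depth 21)
  + 19.158.142.0/23 (H0) depth=23
  Q 39.128.99.145: descend 0010011110000000011 ; hops seen [H6,H2,H0,H3] ; pick H3
  Q 25.155.15.2: descend 0001 ; hops seen [∅] ; pick no-route
  Q 19.158.128.0: descend 00010011100111101000 ; hops seen [H2,H2] ; pick H2
  + 62.135.0.0/16 (H1) depth=16
  + 19.128.0.0/10 (H1) depth=10

== LOOKUPS ==
["H6","H1","H1","H2","H3","no-route","H2"]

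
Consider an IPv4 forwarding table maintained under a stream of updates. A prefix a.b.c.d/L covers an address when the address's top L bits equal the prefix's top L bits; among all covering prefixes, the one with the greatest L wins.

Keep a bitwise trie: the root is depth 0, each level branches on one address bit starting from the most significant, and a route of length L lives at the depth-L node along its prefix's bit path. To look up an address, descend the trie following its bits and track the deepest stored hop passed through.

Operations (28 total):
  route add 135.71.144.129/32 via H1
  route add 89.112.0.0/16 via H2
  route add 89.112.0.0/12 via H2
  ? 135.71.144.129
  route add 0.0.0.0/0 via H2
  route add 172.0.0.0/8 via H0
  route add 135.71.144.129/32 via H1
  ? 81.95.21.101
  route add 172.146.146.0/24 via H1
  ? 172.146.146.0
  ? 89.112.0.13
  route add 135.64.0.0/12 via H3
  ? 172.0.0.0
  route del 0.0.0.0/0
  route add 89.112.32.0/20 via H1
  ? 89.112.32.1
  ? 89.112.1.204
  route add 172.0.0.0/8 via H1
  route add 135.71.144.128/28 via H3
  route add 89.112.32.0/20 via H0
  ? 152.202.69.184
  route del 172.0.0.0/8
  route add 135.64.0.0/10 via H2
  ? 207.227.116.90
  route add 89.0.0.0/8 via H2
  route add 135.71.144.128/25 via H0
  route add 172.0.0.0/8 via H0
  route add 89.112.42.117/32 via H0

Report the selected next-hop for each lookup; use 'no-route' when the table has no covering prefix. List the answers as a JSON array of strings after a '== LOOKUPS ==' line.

Process each operation:
  add 135.71.144.129/32 -> H1 at depth 32
  add 89.112.0.0/16 -> H2 at depth 16
  add 89.112.0.0/12 -> H2 at depth 12
  lookup 135.71.144.129: bits 10000111010001111001000010000001 walk d0:-→d1:-→d2:-→d3:-→d4:-→d5:-→d6:-→d7:-→d8:-→d9:-→d10:-→d11:-→d12:-→d13:-→d14:-→d15:-→d16:-→d17:-→d18:-→d19:-→d20:-→d21:-→d22:-→d23:-→d24:-→d25:-→d26:-→d27:-→d28:-→d29:-→d30:-→d31:-→d32:H1 -> H1
  add 0.0.0.0/0 -> H2 at depth 0
  add 172.0.0.0/8 -> H0 at depth 8
  add 135.71.144.129/32 -> H1 at depth 32
  lookup 81.95.21.101: bits 0101 walk d0:H2→d1:-→d2:-→d3:-→d4:- -> H2
  add 172.146.146.0/24 -> H1 at depth 24
  lookup 172.146.146.0: bits 101011001001001010010010 walk d0:H2→d1:-→d2:-→d3:-→d4:-→d5:-→d6:-→d7:-→d8:H0→d9:-→d10:-→d11:-→d12:-→d13:-→d14:-→d15:-→d16:-→d17:-→d18:-→d19:-→d20:-→d21:-→d22:-→d23:-→d24:H1 -> H1
  lookup 89.112.0.13: bits 0101100101110000 walk d0:H2→d1:-→d2:-→d3:-→d4:-→d5:-→d6:-→d7:-→d8:-→d9:-→d10:-→d11:-→d12:H2→d13:-→d14:-→d15:-→d16:H2 -> H2
  add 135.64.0.0/12 -> H3 at depth 12
  lookup 172.0.0.0: bits 10101100 walk d0:H2→d1:-→d2:-→d3:-→d4:-→d5:-→d6:-→d7:-→d8:H0 -> H0
  del 0.0.0.0/0 (clear depth 0)
  add 89.112.32.0/20 -> H1 at depth 20
  lookup 89.112.32.1: bits 01011001011100000010 walk d0:-→d1:-→d2:-→d3:-→d4:-→d5:-→d6:-→d7:-→d8:-→d9:-→d10:-→d11:-→d12:H2→d13:-→d14:-→d15:-→d16:H2→d17:-→d18:-→d19:-→d20:H1 -> H1
  lookup 89.112.1.204: bits 010110010111000000 walk d0:-→d1:-→d2:-→d3:-→d4:-→d5:-→d6:-→d7:-→d8:-→d9:-→d10:-→d11:-→d12:H2→d13:-→d14:-→d15:-→d16:H2→d17:-→d18:- -> H2
  add 172.0.0.0/8 -> H1 at depth 8
  add 135.71.144.128/28 -> H3 at depth 28
  add 89.112.32.0/20 -> H0 at depth 20
  lookup 152.202.69.184: bits 100 walk d0:-→d1:-→d2:-→d3:- -> no-route
  del 172.0.0.0/8 (clear depth 8)
  add 135.64.0.0/10 -> H2 at depth 10
  lookup 207.227.116.90: bits 1 walk d0:-→d1:- -> no-route
  add 89.0.0.0/8 -> H2 at depth 8
  add 135.71.144.128/25 -> H0 at depth 25
  add 172.0.0.0/8 -> H0 at depth 8
  add 89.112.42.117/32 -> H0 at depth 32

== LOOKUPS ==
["H1","H2","H1","H2","H0","H1","H2","no-route","no-route"]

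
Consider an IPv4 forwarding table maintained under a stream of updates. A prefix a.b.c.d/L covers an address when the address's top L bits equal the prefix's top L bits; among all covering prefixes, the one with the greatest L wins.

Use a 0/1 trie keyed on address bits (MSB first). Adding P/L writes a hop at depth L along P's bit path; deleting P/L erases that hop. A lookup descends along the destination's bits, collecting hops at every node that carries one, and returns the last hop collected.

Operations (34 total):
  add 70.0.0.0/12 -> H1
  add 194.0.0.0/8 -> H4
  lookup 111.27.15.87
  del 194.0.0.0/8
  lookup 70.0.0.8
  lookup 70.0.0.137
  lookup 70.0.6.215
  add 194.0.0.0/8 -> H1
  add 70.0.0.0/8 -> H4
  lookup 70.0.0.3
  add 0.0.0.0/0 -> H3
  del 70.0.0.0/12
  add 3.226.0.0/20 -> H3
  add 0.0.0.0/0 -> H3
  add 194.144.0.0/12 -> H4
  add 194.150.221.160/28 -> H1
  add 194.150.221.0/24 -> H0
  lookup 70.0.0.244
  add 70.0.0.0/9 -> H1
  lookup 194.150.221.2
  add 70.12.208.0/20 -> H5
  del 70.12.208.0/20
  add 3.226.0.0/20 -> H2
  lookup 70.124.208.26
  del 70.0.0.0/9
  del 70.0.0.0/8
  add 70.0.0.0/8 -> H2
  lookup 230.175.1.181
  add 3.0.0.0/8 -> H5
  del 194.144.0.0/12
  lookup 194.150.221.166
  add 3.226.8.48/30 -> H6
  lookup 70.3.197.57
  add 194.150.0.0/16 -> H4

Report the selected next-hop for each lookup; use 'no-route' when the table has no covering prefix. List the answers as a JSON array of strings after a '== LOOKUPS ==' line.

Trace:
  add 70.0.0.0/12 -> H1 at depth 12
  add 194.0.0.0/8 -> H4 at depth 8
  Q 111.27.15.87: descend 01 ; hops seen [∅] ; pick no-route
  - 194.0.0.0/8 clear@8
  Q 70.0.0.8: descend 010001100000 ; hops seen [H1] ; pick H1
  Q 70.0.0.137: descend 010001100000 ; hops seen [H1] ; pick H1
  Q 70.0.6.215: descend 010001100000 ; hops seen [H1] ; pick H1
  add 194.0.0.0/8 -> H1 at depth 8
  add 70.0.0.0/8 -> H4 at depth 8
  Q 70.0.0.3: descend 010001100000 ; hops seen [H4,H1] ; pick H1
  add 0.0.0.0/0 -> H3 at depth 0
  - 70.0.0.0/12 clear@12
  add 3.226.0.0/20 -> H3 at depth 20
  add 0.0.0.0/0 -> H3 at depth 0
  add 194.144.0.0/12 -> H4 at depth 12
  add 194.150.221.160/28 -> H1 at depth 28
  add 194.150.221.0/24 -> H0 at depth 24
  Q 70.0.0.244: descend 010001100000 ; hops seen [H3,H4] ; pick H4
  add 70.0.0.0/9 -> H1 at depth 9
  Q 194.150.221.2: descend 110000101001011011011101 ; hops seen [H3,H1,H4,H0] ; pick H0
  add 70.12.208.0/20 -> H5 at depth 20
  - 70.12.208.0/20 clear@20
  add 3.226.0.0/20 -> H2 at depth 20
  Q 70.124.208.26: descend 010001100 ; hops seen [H3,H4,H1] ; pick H1
  - 70.0.0.0/9 clear@9
  - 70.0.0.0/8 clear@8
  add 70.0.0.0/8 -> H2 at depth 8
  Q 230.175.1.181: descend 11 ; hops seen [H3] ; pick H3
  add 3.0.0.0/8 -> H5 at depth 8
  - 194.144.0.0/12 clear@12
  Q 194.150.221.166: descend 1100001010010110110111011010 ; hops seen [H3,H1,H0,H1] ; pick H1
  add 3.226.8.48/30 -> H6 at depth 30
  Q 70.3.197.57: descend 010001100000 ; hops seen [H3,H2] ; pick H2
  add 194.150.0.0/16 -> H4 at depth 16

== LOOKUPS ==
["no-route","H1","H1","H1","H1","H4","H0","H1","H3","H1","H2"]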